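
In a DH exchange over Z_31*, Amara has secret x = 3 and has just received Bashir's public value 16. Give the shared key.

Shared key K = 16^3 mod 31.
16^1 ≡ 16 (mod 31)
16^2 = (16^1)^2 ≡ 16^2 = 256 ≡ 8 (mod 31)
16^3 = 16^2 · 16^1 ≡ 8 · 16 ≡ 4 (mod 31).

4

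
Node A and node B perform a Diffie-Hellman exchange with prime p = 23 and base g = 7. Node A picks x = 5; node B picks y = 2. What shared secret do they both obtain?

13

Node B sends B = g^y mod p = 7^2 mod 23.
7^1 ≡ 7 (mod 23)
7^2 = (7^1)^2 ≡ 7^2 = 49 ≡ 3 (mod 23)
So B = 3. Node A then computes K = B^x mod p = 3^5 mod 23.
3^1 ≡ 3 (mod 23)
3^2 = (3^1)^2 ≡ 3^2 = 9 ≡ 9 (mod 23)
3^4 = (3^2)^2 ≡ 9^2 = 81 ≡ 12 (mod 23)
3^5 = 3^4 · 3^1 ≡ 12 · 3 ≡ 13 (mod 23).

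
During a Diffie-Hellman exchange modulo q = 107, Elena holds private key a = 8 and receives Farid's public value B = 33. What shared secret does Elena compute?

102

Shared key K = 33^8 mod 107.
33^1 ≡ 33 (mod 107)
33^2 = (33^1)^2 ≡ 33^2 = 1089 ≡ 19 (mod 107)
33^4 = (33^2)^2 ≡ 19^2 = 361 ≡ 40 (mod 107)
33^8 = (33^4)^2 ≡ 40^2 = 1600 ≡ 102 (mod 107)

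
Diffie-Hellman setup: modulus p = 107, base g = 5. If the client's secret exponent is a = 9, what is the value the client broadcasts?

54

Public value = 5^9 (mod 107).
5^1 ≡ 5 (mod 107)
5^2 = (5^1)^2 ≡ 5^2 = 25 ≡ 25 (mod 107)
5^4 = (5^2)^2 ≡ 25^2 = 625 ≡ 90 (mod 107)
5^8 = (5^4)^2 ≡ 90^2 = 8100 ≡ 75 (mod 107)
5^9 = 5^8 · 5^1 ≡ 75 · 5 ≡ 54 (mod 107).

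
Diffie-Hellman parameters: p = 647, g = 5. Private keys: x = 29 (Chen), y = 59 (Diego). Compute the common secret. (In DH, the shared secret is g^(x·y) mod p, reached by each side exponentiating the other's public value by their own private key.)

443

Diego sends B = g^y mod p = 5^59 mod 647.
5^1 ≡ 5 (mod 647)
5^2 = (5^1)^2 ≡ 5^2 = 25 ≡ 25 (mod 647)
5^4 = (5^2)^2 ≡ 25^2 = 625 ≡ 625 (mod 647)
5^8 = (5^4)^2 ≡ 625^2 = 390625 ≡ 484 (mod 647)
5^16 = (5^8)^2 ≡ 484^2 = 234256 ≡ 42 (mod 647)
5^32 = (5^16)^2 ≡ 42^2 = 1764 ≡ 470 (mod 647)
5^59 = 5^32 · 5^16 · 5^8 · 5^2 · 5^1 ≡ 470 · 42 · 484 · 25 · 5 ≡ 521 (mod 647).
So B = 521. Chen then computes K = B^x mod p = 521^29 mod 647.
521^1 ≡ 521 (mod 647)
521^2 = (521^1)^2 ≡ 521^2 = 271441 ≡ 348 (mod 647)
521^4 = (521^2)^2 ≡ 348^2 = 121104 ≡ 115 (mod 647)
521^8 = (521^4)^2 ≡ 115^2 = 13225 ≡ 285 (mod 647)
521^16 = (521^8)^2 ≡ 285^2 = 81225 ≡ 350 (mod 647)
521^29 = 521^16 · 521^8 · 521^4 · 521^1 ≡ 350 · 285 · 115 · 521 ≡ 443 (mod 647).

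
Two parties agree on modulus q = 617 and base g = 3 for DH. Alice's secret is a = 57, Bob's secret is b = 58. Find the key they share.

Bob sends B = g^b mod q = 3^58 mod 617.
3^1 ≡ 3 (mod 617)
3^2 = (3^1)^2 ≡ 3^2 = 9 ≡ 9 (mod 617)
3^4 = (3^2)^2 ≡ 9^2 = 81 ≡ 81 (mod 617)
3^8 = (3^4)^2 ≡ 81^2 = 6561 ≡ 391 (mod 617)
3^16 = (3^8)^2 ≡ 391^2 = 152881 ≡ 482 (mod 617)
3^32 = (3^16)^2 ≡ 482^2 = 232324 ≡ 332 (mod 617)
3^58 = 3^32 · 3^16 · 3^8 · 3^2 ≡ 332 · 482 · 391 · 9 ≡ 279 (mod 617).
So B = 279. Alice then computes K = B^a mod q = 279^57 mod 617.
279^1 ≡ 279 (mod 617)
279^2 = (279^1)^2 ≡ 279^2 = 77841 ≡ 99 (mod 617)
279^4 = (279^2)^2 ≡ 99^2 = 9801 ≡ 546 (mod 617)
279^8 = (279^4)^2 ≡ 546^2 = 298116 ≡ 105 (mod 617)
279^16 = (279^8)^2 ≡ 105^2 = 11025 ≡ 536 (mod 617)
279^32 = (279^16)^2 ≡ 536^2 = 287296 ≡ 391 (mod 617)
279^57 = 279^32 · 279^16 · 279^8 · 279^1 ≡ 391 · 536 · 105 · 279 ≡ 82 (mod 617).

82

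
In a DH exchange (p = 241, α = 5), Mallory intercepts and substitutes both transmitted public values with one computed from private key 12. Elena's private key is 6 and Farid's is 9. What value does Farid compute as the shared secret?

36

Farid receives Mallory's public value M = 5^12 mod 241 instead of the honest one.
5^1 ≡ 5 (mod 241)
5^2 = (5^1)^2 ≡ 5^2 = 25 ≡ 25 (mod 241)
5^4 = (5^2)^2 ≡ 25^2 = 625 ≡ 143 (mod 241)
5^8 = (5^4)^2 ≡ 143^2 = 20449 ≡ 205 (mod 241)
5^12 = 5^8 · 5^4 ≡ 205 · 143 ≡ 154 (mod 241).
So M = 154. Farid computes K = M^9 mod 241.
154^1 ≡ 154 (mod 241)
154^2 = (154^1)^2 ≡ 154^2 = 23716 ≡ 98 (mod 241)
154^4 = (154^2)^2 ≡ 98^2 = 9604 ≡ 205 (mod 241)
154^8 = (154^4)^2 ≡ 205^2 = 42025 ≡ 91 (mod 241)
154^9 = 154^8 · 154^1 ≡ 91 · 154 ≡ 36 (mod 241).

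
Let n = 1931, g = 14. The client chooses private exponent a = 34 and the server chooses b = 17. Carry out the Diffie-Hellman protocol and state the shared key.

451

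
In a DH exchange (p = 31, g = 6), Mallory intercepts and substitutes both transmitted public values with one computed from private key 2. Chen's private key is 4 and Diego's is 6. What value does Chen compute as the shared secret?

Chen receives Mallory's public value M = 6^2 mod 31 instead of the honest one.
6^1 ≡ 6 (mod 31)
6^2 = (6^1)^2 ≡ 6^2 = 36 ≡ 5 (mod 31)
So M = 5. Chen computes K = M^4 mod 31.
5^1 ≡ 5 (mod 31)
5^2 = (5^1)^2 ≡ 5^2 = 25 ≡ 25 (mod 31)
5^4 = (5^2)^2 ≡ 25^2 = 625 ≡ 5 (mod 31)

5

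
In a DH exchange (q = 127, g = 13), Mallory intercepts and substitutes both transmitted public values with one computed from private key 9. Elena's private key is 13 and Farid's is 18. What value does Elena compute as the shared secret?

Elena receives Mallory's public value M = 13^9 mod 127 instead of the honest one.
13^1 ≡ 13 (mod 127)
13^2 = (13^1)^2 ≡ 13^2 = 169 ≡ 42 (mod 127)
13^4 = (13^2)^2 ≡ 42^2 = 1764 ≡ 113 (mod 127)
13^8 = (13^4)^2 ≡ 113^2 = 12769 ≡ 69 (mod 127)
13^9 = 13^8 · 13^1 ≡ 69 · 13 ≡ 8 (mod 127).
So M = 8. Elena computes K = M^13 mod 127.
8^1 ≡ 8 (mod 127)
8^2 = (8^1)^2 ≡ 8^2 = 64 ≡ 64 (mod 127)
8^4 = (8^2)^2 ≡ 64^2 = 4096 ≡ 32 (mod 127)
8^8 = (8^4)^2 ≡ 32^2 = 1024 ≡ 8 (mod 127)
8^13 = 8^8 · 8^4 · 8^1 ≡ 8 · 32 · 8 ≡ 16 (mod 127).

16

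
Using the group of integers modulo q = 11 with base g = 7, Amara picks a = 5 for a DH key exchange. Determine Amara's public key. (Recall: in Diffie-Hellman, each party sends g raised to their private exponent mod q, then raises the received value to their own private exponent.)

Public value = 7^5 mod 11.
7^1 ≡ 7 (mod 11)
7^2 = (7^1)^2 ≡ 7^2 = 49 ≡ 5 (mod 11)
7^4 = (7^2)^2 ≡ 5^2 = 25 ≡ 3 (mod 11)
7^5 = 7^4 · 7^1 ≡ 3 · 7 ≡ 10 (mod 11).

10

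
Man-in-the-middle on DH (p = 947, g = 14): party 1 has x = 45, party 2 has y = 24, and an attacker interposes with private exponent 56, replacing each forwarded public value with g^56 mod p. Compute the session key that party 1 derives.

945

Party 1 receives an attacker's public value M = 14^56 mod 947 instead of the honest one.
14^1 ≡ 14 (mod 947)
14^2 = (14^1)^2 ≡ 14^2 = 196 ≡ 196 (mod 947)
14^4 = (14^2)^2 ≡ 196^2 = 38416 ≡ 536 (mod 947)
14^8 = (14^4)^2 ≡ 536^2 = 287296 ≡ 355 (mod 947)
14^16 = (14^8)^2 ≡ 355^2 = 126025 ≡ 74 (mod 947)
14^32 = (14^16)^2 ≡ 74^2 = 5476 ≡ 741 (mod 947)
14^56 = 14^32 · 14^16 · 14^8 ≡ 741 · 74 · 355 ≡ 485 (mod 947).
So M = 485. Party 1 computes K = M^45 mod 947.
485^1 ≡ 485 (mod 947)
485^2 = (485^1)^2 ≡ 485^2 = 235225 ≡ 369 (mod 947)
485^4 = (485^2)^2 ≡ 369^2 = 136161 ≡ 740 (mod 947)
485^8 = (485^4)^2 ≡ 740^2 = 547600 ≡ 234 (mod 947)
485^16 = (485^8)^2 ≡ 234^2 = 54756 ≡ 777 (mod 947)
485^32 = (485^16)^2 ≡ 777^2 = 603729 ≡ 490 (mod 947)
485^45 = 485^32 · 485^8 · 485^4 · 485^1 ≡ 490 · 234 · 740 · 485 ≡ 945 (mod 947).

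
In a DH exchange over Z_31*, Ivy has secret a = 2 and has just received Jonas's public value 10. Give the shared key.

Shared key K = 10^2 mod 31.
10^1 ≡ 10 (mod 31)
10^2 = (10^1)^2 ≡ 10^2 = 100 ≡ 7 (mod 31)

7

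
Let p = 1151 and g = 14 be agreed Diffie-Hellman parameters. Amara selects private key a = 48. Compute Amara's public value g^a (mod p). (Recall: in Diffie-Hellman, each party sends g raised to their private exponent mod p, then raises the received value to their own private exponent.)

344

Public value = 14^48 (mod 1151).
14^1 ≡ 14 (mod 1151)
14^2 = (14^1)^2 ≡ 14^2 = 196 ≡ 196 (mod 1151)
14^4 = (14^2)^2 ≡ 196^2 = 38416 ≡ 433 (mod 1151)
14^8 = (14^4)^2 ≡ 433^2 = 187489 ≡ 1027 (mod 1151)
14^16 = (14^8)^2 ≡ 1027^2 = 1054729 ≡ 413 (mod 1151)
14^32 = (14^16)^2 ≡ 413^2 = 170569 ≡ 221 (mod 1151)
14^48 = 14^32 · 14^16 ≡ 221 · 413 ≡ 344 (mod 1151).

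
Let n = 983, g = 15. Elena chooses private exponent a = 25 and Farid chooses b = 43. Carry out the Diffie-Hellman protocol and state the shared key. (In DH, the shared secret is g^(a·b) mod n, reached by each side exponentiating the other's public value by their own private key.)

97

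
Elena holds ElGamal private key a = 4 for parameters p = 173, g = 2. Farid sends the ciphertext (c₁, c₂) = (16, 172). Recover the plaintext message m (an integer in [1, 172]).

Shared mask s = c₁^a mod p = 16^4 mod 173.
16^1 ≡ 16 (mod 173)
16^2 = (16^1)^2 ≡ 16^2 = 256 ≡ 83 (mod 173)
16^4 = (16^2)^2 ≡ 83^2 = 6889 ≡ 142 (mod 173)
So s = 142; s⁻¹ ≡ 106 (mod 173).
m = c₂ · s⁻¹ mod 173 = 172 · 106 mod 173 = 67.

67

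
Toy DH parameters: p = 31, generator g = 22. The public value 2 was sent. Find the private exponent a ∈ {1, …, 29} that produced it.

Try successive powers of 22 modulo 31:
22^1 ≡ 22
22^2 ≡ 19
22^3 ≡ 15
22^4 ≡ 20
22^5 ≡ 6
22^6 ≡ 8
22^7 ≡ 21
22^8 ≡ 28
22^9 ≡ 27
22^10 ≡ 5
22^11 ≡ 17
22^12 ≡ 2
Found: a = 12.

12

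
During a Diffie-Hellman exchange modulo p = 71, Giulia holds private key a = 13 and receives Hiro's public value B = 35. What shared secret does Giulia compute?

Shared key K = 35^13 mod 71.
35^1 ≡ 35 (mod 71)
35^2 = (35^1)^2 ≡ 35^2 = 1225 ≡ 18 (mod 71)
35^4 = (35^2)^2 ≡ 18^2 = 324 ≡ 40 (mod 71)
35^8 = (35^4)^2 ≡ 40^2 = 1600 ≡ 38 (mod 71)
35^13 = 35^8 · 35^4 · 35^1 ≡ 38 · 40 · 35 ≡ 21 (mod 71).

21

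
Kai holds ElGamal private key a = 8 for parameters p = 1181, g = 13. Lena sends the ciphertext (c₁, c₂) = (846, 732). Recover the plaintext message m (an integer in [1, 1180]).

Shared mask s = c₁^a mod p = 846^8 mod 1181.
846^1 ≡ 846 (mod 1181)
846^2 = (846^1)^2 ≡ 846^2 = 715716 ≡ 30 (mod 1181)
846^4 = (846^2)^2 ≡ 30^2 = 900 ≡ 900 (mod 1181)
846^8 = (846^4)^2 ≡ 900^2 = 810000 ≡ 1015 (mod 1181)
So s = 1015; s⁻¹ ≡ 249 (mod 1181).
m = c₂ · s⁻¹ mod 1181 = 732 · 249 mod 1181 = 394.

394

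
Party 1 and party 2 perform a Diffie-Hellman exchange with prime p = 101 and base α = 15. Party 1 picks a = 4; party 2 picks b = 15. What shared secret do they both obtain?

84

Party 2 sends B = α^b mod p = 15^15 mod 101.
15^1 ≡ 15 (mod 101)
15^2 = (15^1)^2 ≡ 15^2 = 225 ≡ 23 (mod 101)
15^4 = (15^2)^2 ≡ 23^2 = 529 ≡ 24 (mod 101)
15^8 = (15^4)^2 ≡ 24^2 = 576 ≡ 71 (mod 101)
15^15 = 15^8 · 15^4 · 15^2 · 15^1 ≡ 71 · 24 · 23 · 15 ≡ 60 (mod 101).
So B = 60. Party 1 then computes K = B^a mod p = 60^4 mod 101.
60^1 ≡ 60 (mod 101)
60^2 = (60^1)^2 ≡ 60^2 = 3600 ≡ 65 (mod 101)
60^4 = (60^2)^2 ≡ 65^2 = 4225 ≡ 84 (mod 101)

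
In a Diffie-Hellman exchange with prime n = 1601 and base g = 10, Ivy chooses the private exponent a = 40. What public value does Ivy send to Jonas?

Public value = 10^{40} \pmod{1601}.
10^1 ≡ 10 (mod 1601)
10^2 = (10^1)^2 ≡ 10^2 = 100 ≡ 100 (mod 1601)
10^4 = (10^2)^2 ≡ 100^2 = 10000 ≡ 394 (mod 1601)
10^8 = (10^4)^2 ≡ 394^2 = 155236 ≡ 1540 (mod 1601)
10^16 = (10^8)^2 ≡ 1540^2 = 2371600 ≡ 519 (mod 1601)
10^32 = (10^16)^2 ≡ 519^2 = 269361 ≡ 393 (mod 1601)
10^40 = 10^32 · 10^8 ≡ 393 · 1540 ≡ 42 (mod 1601).

42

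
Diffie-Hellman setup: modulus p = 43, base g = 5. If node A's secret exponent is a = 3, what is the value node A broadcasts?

Public value = 5^{3} \pmod{43}.
5^1 ≡ 5 (mod 43)
5^2 = (5^1)^2 ≡ 5^2 = 25 ≡ 25 (mod 43)
5^3 = 5^2 · 5^1 ≡ 25 · 5 ≡ 39 (mod 43).

39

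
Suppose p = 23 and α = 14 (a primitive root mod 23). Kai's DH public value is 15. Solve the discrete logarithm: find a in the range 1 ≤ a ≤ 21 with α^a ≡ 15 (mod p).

Try successive powers of 14 modulo 23:
14^1 ≡ 14
14^2 ≡ 12
14^3 ≡ 7
14^4 ≡ 6
14^5 ≡ 15
Found: a = 5.

5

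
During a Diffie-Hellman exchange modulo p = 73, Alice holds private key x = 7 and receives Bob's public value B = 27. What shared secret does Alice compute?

Shared key K = 27^7 mod 73.
27^1 ≡ 27 (mod 73)
27^2 = (27^1)^2 ≡ 27^2 = 729 ≡ 72 (mod 73)
27^4 = (27^2)^2 ≡ 72^2 = 5184 ≡ 1 (mod 73)
27^7 = 27^4 · 27^2 · 27^1 ≡ 1 · 72 · 27 ≡ 46 (mod 73).

46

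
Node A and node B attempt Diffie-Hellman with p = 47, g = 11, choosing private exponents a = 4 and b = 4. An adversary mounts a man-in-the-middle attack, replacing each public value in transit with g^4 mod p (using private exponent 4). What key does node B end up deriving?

Node B receives an adversary's public value M = 11^4 mod 47 instead of the honest one.
11^1 ≡ 11 (mod 47)
11^2 = (11^1)^2 ≡ 11^2 = 121 ≡ 27 (mod 47)
11^4 = (11^2)^2 ≡ 27^2 = 729 ≡ 24 (mod 47)
So M = 24. Node B computes K = M^4 mod 47.
24^1 ≡ 24 (mod 47)
24^2 = (24^1)^2 ≡ 24^2 = 576 ≡ 12 (mod 47)
24^4 = (24^2)^2 ≡ 12^2 = 144 ≡ 3 (mod 47)

3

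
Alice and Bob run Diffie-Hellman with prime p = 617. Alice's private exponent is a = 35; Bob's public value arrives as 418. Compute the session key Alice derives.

113

Shared key K = 418^35 mod 617.
418^1 ≡ 418 (mod 617)
418^2 = (418^1)^2 ≡ 418^2 = 174724 ≡ 113 (mod 617)
418^4 = (418^2)^2 ≡ 113^2 = 12769 ≡ 429 (mod 617)
418^8 = (418^4)^2 ≡ 429^2 = 184041 ≡ 175 (mod 617)
418^16 = (418^8)^2 ≡ 175^2 = 30625 ≡ 392 (mod 617)
418^32 = (418^16)^2 ≡ 392^2 = 153664 ≡ 31 (mod 617)
418^35 = 418^32 · 418^2 · 418^1 ≡ 31 · 113 · 418 ≡ 113 (mod 617).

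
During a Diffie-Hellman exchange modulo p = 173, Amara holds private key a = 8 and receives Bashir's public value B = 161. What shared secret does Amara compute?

57

Shared key K = 161^8 mod 173.
161^1 ≡ 161 (mod 173)
161^2 = (161^1)^2 ≡ 161^2 = 25921 ≡ 144 (mod 173)
161^4 = (161^2)^2 ≡ 144^2 = 20736 ≡ 149 (mod 173)
161^8 = (161^4)^2 ≡ 149^2 = 22201 ≡ 57 (mod 173)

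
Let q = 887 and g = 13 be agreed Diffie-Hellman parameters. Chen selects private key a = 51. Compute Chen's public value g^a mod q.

Public value = 13^51 mod 887.
13^1 ≡ 13 (mod 887)
13^2 = (13^1)^2 ≡ 13^2 = 169 ≡ 169 (mod 887)
13^4 = (13^2)^2 ≡ 169^2 = 28561 ≡ 177 (mod 887)
13^8 = (13^4)^2 ≡ 177^2 = 31329 ≡ 284 (mod 887)
13^16 = (13^8)^2 ≡ 284^2 = 80656 ≡ 826 (mod 887)
13^32 = (13^16)^2 ≡ 826^2 = 682276 ≡ 173 (mod 887)
13^51 = 13^32 · 13^16 · 13^2 · 13^1 ≡ 173 · 826 · 169 · 13 ≡ 352 (mod 887).

352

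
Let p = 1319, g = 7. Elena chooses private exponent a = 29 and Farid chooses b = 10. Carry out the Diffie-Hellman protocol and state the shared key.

Farid sends B = g^b mod p = 7^10 mod 1319.
7^1 ≡ 7 (mod 1319)
7^2 = (7^1)^2 ≡ 7^2 = 49 ≡ 49 (mod 1319)
7^4 = (7^2)^2 ≡ 49^2 = 2401 ≡ 1082 (mod 1319)
7^8 = (7^4)^2 ≡ 1082^2 = 1170724 ≡ 771 (mod 1319)
7^10 = 7^8 · 7^2 ≡ 771 · 49 ≡ 847 (mod 1319).
So B = 847. Elena then computes K = B^a mod p = 847^29 mod 1319.
847^1 ≡ 847 (mod 1319)
847^2 = (847^1)^2 ≡ 847^2 = 717409 ≡ 1192 (mod 1319)
847^4 = (847^2)^2 ≡ 1192^2 = 1420864 ≡ 301 (mod 1319)
847^8 = (847^4)^2 ≡ 301^2 = 90601 ≡ 909 (mod 1319)
847^16 = (847^8)^2 ≡ 909^2 = 826281 ≡ 587 (mod 1319)
847^29 = 847^16 · 847^8 · 847^4 · 847^1 ≡ 587 · 909 · 301 · 847 ≡ 903 (mod 1319).

903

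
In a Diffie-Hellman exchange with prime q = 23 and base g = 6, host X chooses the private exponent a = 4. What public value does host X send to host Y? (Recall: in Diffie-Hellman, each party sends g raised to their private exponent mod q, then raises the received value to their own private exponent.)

8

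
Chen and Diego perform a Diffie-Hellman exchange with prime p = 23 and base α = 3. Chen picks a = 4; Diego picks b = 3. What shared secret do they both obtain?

Chen sends A = α^a mod p = 3^4 mod 23.
3^1 ≡ 3 (mod 23)
3^2 = (3^1)^2 ≡ 3^2 = 9 ≡ 9 (mod 23)
3^4 = (3^2)^2 ≡ 9^2 = 81 ≡ 12 (mod 23)
So A = 12. Diego then computes K = A^b mod p = 12^3 mod 23.
12^1 ≡ 12 (mod 23)
12^2 = (12^1)^2 ≡ 12^2 = 144 ≡ 6 (mod 23)
12^3 = 12^2 · 12^1 ≡ 6 · 12 ≡ 3 (mod 23).

3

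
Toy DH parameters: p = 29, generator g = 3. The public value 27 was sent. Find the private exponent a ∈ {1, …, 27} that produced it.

3

Try successive powers of 3 modulo 29:
3^1 ≡ 3
3^2 ≡ 9
3^3 ≡ 27
Found: a = 3.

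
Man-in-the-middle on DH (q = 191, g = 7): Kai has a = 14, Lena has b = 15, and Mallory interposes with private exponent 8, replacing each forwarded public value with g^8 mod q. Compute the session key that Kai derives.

Kai receives Mallory's public value M = 7^8 mod 191 instead of the honest one.
7^1 ≡ 7 (mod 191)
7^2 = (7^1)^2 ≡ 7^2 = 49 ≡ 49 (mod 191)
7^4 = (7^2)^2 ≡ 49^2 = 2401 ≡ 109 (mod 191)
7^8 = (7^4)^2 ≡ 109^2 = 11881 ≡ 39 (mod 191)
So M = 39. Kai computes K = M^14 mod 191.
39^1 ≡ 39 (mod 191)
39^2 = (39^1)^2 ≡ 39^2 = 1521 ≡ 184 (mod 191)
39^4 = (39^2)^2 ≡ 184^2 = 33856 ≡ 49 (mod 191)
39^8 = (39^4)^2 ≡ 49^2 = 2401 ≡ 109 (mod 191)
39^14 = 39^8 · 39^4 · 39^2 ≡ 109 · 49 · 184 ≡ 49 (mod 191).

49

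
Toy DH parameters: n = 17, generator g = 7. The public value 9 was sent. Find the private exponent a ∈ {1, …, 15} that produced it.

Try successive powers of 7 modulo 17:
7^1 ≡ 7
7^2 ≡ 15
7^3 ≡ 3
7^4 ≡ 4
7^5 ≡ 11
7^6 ≡ 9
Found: a = 6.

6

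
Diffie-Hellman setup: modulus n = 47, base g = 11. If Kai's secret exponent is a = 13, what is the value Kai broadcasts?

Public value = 11^13 mod 47.
11^1 ≡ 11 (mod 47)
11^2 = (11^1)^2 ≡ 11^2 = 121 ≡ 27 (mod 47)
11^4 = (11^2)^2 ≡ 27^2 = 729 ≡ 24 (mod 47)
11^8 = (11^4)^2 ≡ 24^2 = 576 ≡ 12 (mod 47)
11^13 = 11^8 · 11^4 · 11^1 ≡ 12 · 24 · 11 ≡ 19 (mod 47).

19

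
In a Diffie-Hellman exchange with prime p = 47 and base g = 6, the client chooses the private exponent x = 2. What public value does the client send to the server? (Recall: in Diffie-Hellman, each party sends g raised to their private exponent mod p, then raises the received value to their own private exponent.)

36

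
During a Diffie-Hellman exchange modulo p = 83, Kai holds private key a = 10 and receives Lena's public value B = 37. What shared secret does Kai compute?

Shared key K = 37^10 mod 83.
37^1 ≡ 37 (mod 83)
37^2 = (37^1)^2 ≡ 37^2 = 1369 ≡ 41 (mod 83)
37^4 = (37^2)^2 ≡ 41^2 = 1681 ≡ 21 (mod 83)
37^8 = (37^4)^2 ≡ 21^2 = 441 ≡ 26 (mod 83)
37^10 = 37^8 · 37^2 ≡ 26 · 41 ≡ 70 (mod 83).

70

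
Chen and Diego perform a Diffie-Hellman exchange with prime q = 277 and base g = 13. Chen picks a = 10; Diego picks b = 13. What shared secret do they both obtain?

273

Chen sends A = g^a mod q = 13^10 mod 277.
13^1 ≡ 13 (mod 277)
13^2 = (13^1)^2 ≡ 13^2 = 169 ≡ 169 (mod 277)
13^4 = (13^2)^2 ≡ 169^2 = 28561 ≡ 30 (mod 277)
13^8 = (13^4)^2 ≡ 30^2 = 900 ≡ 69 (mod 277)
13^10 = 13^8 · 13^2 ≡ 69 · 169 ≡ 27 (mod 277).
So A = 27. Diego then computes K = A^b mod q = 27^13 mod 277.
27^1 ≡ 27 (mod 277)
27^2 = (27^1)^2 ≡ 27^2 = 729 ≡ 175 (mod 277)
27^4 = (27^2)^2 ≡ 175^2 = 30625 ≡ 155 (mod 277)
27^8 = (27^4)^2 ≡ 155^2 = 24025 ≡ 203 (mod 277)
27^13 = 27^8 · 27^4 · 27^1 ≡ 203 · 155 · 27 ≡ 273 (mod 277).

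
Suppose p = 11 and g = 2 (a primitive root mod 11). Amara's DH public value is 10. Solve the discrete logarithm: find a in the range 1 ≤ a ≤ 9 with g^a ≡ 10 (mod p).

Try successive powers of 2 modulo 11:
2^1 ≡ 2
2^2 ≡ 4
2^3 ≡ 8
2^4 ≡ 5
2^5 ≡ 10
Found: a = 5.

5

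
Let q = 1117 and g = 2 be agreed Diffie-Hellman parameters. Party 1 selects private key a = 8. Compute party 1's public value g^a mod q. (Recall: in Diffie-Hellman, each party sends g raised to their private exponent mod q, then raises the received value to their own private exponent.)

256

Public value = 2^8 mod 1117.
2^1 ≡ 2 (mod 1117)
2^2 = (2^1)^2 ≡ 2^2 = 4 ≡ 4 (mod 1117)
2^4 = (2^2)^2 ≡ 4^2 = 16 ≡ 16 (mod 1117)
2^8 = (2^4)^2 ≡ 16^2 = 256 ≡ 256 (mod 1117)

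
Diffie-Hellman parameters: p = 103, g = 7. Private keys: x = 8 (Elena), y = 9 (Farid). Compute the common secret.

30

Elena sends A = g^x mod p = 7^8 mod 103.
7^1 ≡ 7 (mod 103)
7^2 = (7^1)^2 ≡ 7^2 = 49 ≡ 49 (mod 103)
7^4 = (7^2)^2 ≡ 49^2 = 2401 ≡ 32 (mod 103)
7^8 = (7^4)^2 ≡ 32^2 = 1024 ≡ 97 (mod 103)
So A = 97. Farid then computes K = A^y mod p = 97^9 mod 103.
97^1 ≡ 97 (mod 103)
97^2 = (97^1)^2 ≡ 97^2 = 9409 ≡ 36 (mod 103)
97^4 = (97^2)^2 ≡ 36^2 = 1296 ≡ 60 (mod 103)
97^8 = (97^4)^2 ≡ 60^2 = 3600 ≡ 98 (mod 103)
97^9 = 97^8 · 97^1 ≡ 98 · 97 ≡ 30 (mod 103).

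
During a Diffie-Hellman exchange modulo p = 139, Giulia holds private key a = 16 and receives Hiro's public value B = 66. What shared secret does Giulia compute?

29

Shared key K = 66^16 mod 139.
66^1 ≡ 66 (mod 139)
66^2 = (66^1)^2 ≡ 66^2 = 4356 ≡ 47 (mod 139)
66^4 = (66^2)^2 ≡ 47^2 = 2209 ≡ 124 (mod 139)
66^8 = (66^4)^2 ≡ 124^2 = 15376 ≡ 86 (mod 139)
66^16 = (66^8)^2 ≡ 86^2 = 7396 ≡ 29 (mod 139)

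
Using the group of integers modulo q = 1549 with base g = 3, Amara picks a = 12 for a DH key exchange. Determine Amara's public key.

134

Public value = 3^12 (mod 1549).
3^1 ≡ 3 (mod 1549)
3^2 = (3^1)^2 ≡ 3^2 = 9 ≡ 9 (mod 1549)
3^4 = (3^2)^2 ≡ 9^2 = 81 ≡ 81 (mod 1549)
3^8 = (3^4)^2 ≡ 81^2 = 6561 ≡ 365 (mod 1549)
3^12 = 3^8 · 3^4 ≡ 365 · 81 ≡ 134 (mod 1549).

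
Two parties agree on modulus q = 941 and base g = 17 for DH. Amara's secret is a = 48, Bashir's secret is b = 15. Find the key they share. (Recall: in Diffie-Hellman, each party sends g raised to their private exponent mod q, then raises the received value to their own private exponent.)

Bashir sends B = g^b mod q = 17^15 mod 941.
17^1 ≡ 17 (mod 941)
17^2 = (17^1)^2 ≡ 17^2 = 289 ≡ 289 (mod 941)
17^4 = (17^2)^2 ≡ 289^2 = 83521 ≡ 713 (mod 941)
17^8 = (17^4)^2 ≡ 713^2 = 508369 ≡ 229 (mod 941)
17^15 = 17^8 · 17^4 · 17^2 · 17^1 ≡ 229 · 713 · 289 · 17 ≡ 926 (mod 941).
So B = 926. Amara then computes K = B^a mod q = 926^48 mod 941.
926^1 ≡ 926 (mod 941)
926^2 = (926^1)^2 ≡ 926^2 = 857476 ≡ 225 (mod 941)
926^4 = (926^2)^2 ≡ 225^2 = 50625 ≡ 752 (mod 941)
926^8 = (926^4)^2 ≡ 752^2 = 565504 ≡ 904 (mod 941)
926^16 = (926^8)^2 ≡ 904^2 = 817216 ≡ 428 (mod 941)
926^32 = (926^16)^2 ≡ 428^2 = 183184 ≡ 630 (mod 941)
926^48 = 926^32 · 926^16 ≡ 630 · 428 ≡ 514 (mod 941).

514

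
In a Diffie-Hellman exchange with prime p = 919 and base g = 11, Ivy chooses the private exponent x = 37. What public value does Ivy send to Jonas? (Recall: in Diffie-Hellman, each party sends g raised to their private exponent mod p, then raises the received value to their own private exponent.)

Public value = 11^37 mod 919.
11^1 ≡ 11 (mod 919)
11^2 = (11^1)^2 ≡ 11^2 = 121 ≡ 121 (mod 919)
11^4 = (11^2)^2 ≡ 121^2 = 14641 ≡ 856 (mod 919)
11^8 = (11^4)^2 ≡ 856^2 = 732736 ≡ 293 (mod 919)
11^16 = (11^8)^2 ≡ 293^2 = 85849 ≡ 382 (mod 919)
11^32 = (11^16)^2 ≡ 382^2 = 145924 ≡ 722 (mod 919)
11^37 = 11^32 · 11^4 · 11^1 ≡ 722 · 856 · 11 ≡ 509 (mod 919).

509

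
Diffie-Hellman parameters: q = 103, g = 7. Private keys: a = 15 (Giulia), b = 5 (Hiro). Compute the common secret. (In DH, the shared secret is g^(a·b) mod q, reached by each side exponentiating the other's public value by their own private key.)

Giulia sends A = g^a mod q = 7^15 mod 103.
7^1 ≡ 7 (mod 103)
7^2 = (7^1)^2 ≡ 7^2 = 49 ≡ 49 (mod 103)
7^4 = (7^2)^2 ≡ 49^2 = 2401 ≡ 32 (mod 103)
7^8 = (7^4)^2 ≡ 32^2 = 1024 ≡ 97 (mod 103)
7^15 = 7^8 · 7^4 · 7^2 · 7^1 ≡ 97 · 32 · 49 · 7 ≡ 64 (mod 103).
So A = 64. Hiro then computes K = A^b mod q = 64^5 mod 103.
64^1 ≡ 64 (mod 103)
64^2 = (64^1)^2 ≡ 64^2 = 4096 ≡ 79 (mod 103)
64^4 = (64^2)^2 ≡ 79^2 = 6241 ≡ 61 (mod 103)
64^5 = 64^4 · 64^1 ≡ 61 · 64 ≡ 93 (mod 103).

93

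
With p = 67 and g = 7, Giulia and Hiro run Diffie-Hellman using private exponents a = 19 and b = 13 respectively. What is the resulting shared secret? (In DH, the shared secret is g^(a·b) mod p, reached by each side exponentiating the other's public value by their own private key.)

Giulia sends A = g^a mod p = 7^19 mod 67.
7^1 ≡ 7 (mod 67)
7^2 = (7^1)^2 ≡ 7^2 = 49 ≡ 49 (mod 67)
7^4 = (7^2)^2 ≡ 49^2 = 2401 ≡ 56 (mod 67)
7^8 = (7^4)^2 ≡ 56^2 = 3136 ≡ 54 (mod 67)
7^16 = (7^8)^2 ≡ 54^2 = 2916 ≡ 35 (mod 67)
7^19 = 7^16 · 7^2 · 7^1 ≡ 35 · 49 · 7 ≡ 12 (mod 67).
So A = 12. Hiro then computes K = A^b mod p = 12^13 mod 67.
12^1 ≡ 12 (mod 67)
12^2 = (12^1)^2 ≡ 12^2 = 144 ≡ 10 (mod 67)
12^4 = (12^2)^2 ≡ 10^2 = 100 ≡ 33 (mod 67)
12^8 = (12^4)^2 ≡ 33^2 = 1089 ≡ 17 (mod 67)
12^13 = 12^8 · 12^4 · 12^1 ≡ 17 · 33 · 12 ≡ 32 (mod 67).

32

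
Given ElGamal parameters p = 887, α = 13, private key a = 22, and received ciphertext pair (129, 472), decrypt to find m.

Shared mask s = c₁^a mod p = 129^22 mod 887.
129^1 ≡ 129 (mod 887)
129^2 = (129^1)^2 ≡ 129^2 = 16641 ≡ 675 (mod 887)
129^4 = (129^2)^2 ≡ 675^2 = 455625 ≡ 594 (mod 887)
129^8 = (129^4)^2 ≡ 594^2 = 352836 ≡ 697 (mod 887)
129^16 = (129^8)^2 ≡ 697^2 = 485809 ≡ 620 (mod 887)
129^22 = 129^16 · 129^4 · 129^2 ≡ 620 · 594 · 675 ≡ 154 (mod 887).
So s = 154; s⁻¹ ≡ 144 (mod 887).
m = c₂ · s⁻¹ mod 887 = 472 · 144 mod 887 = 556.

556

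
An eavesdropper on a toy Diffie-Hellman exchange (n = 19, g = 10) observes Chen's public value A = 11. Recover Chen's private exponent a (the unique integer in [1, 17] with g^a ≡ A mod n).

Try successive powers of 10 modulo 19:
10^1 ≡ 10
10^2 ≡ 5
10^3 ≡ 12
10^4 ≡ 6
10^5 ≡ 3
10^6 ≡ 11
Found: a = 6.

6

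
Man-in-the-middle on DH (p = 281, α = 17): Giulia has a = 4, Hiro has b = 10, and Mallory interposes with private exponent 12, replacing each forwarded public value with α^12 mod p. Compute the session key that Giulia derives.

Giulia receives Mallory's public value M = 17^12 mod 281 instead of the honest one.
17^1 ≡ 17 (mod 281)
17^2 = (17^1)^2 ≡ 17^2 = 289 ≡ 8 (mod 281)
17^4 = (17^2)^2 ≡ 8^2 = 64 ≡ 64 (mod 281)
17^8 = (17^4)^2 ≡ 64^2 = 4096 ≡ 162 (mod 281)
17^12 = 17^8 · 17^4 ≡ 162 · 64 ≡ 252 (mod 281).
So M = 252. Giulia computes K = M^4 mod 281.
252^1 ≡ 252 (mod 281)
252^2 = (252^1)^2 ≡ 252^2 = 63504 ≡ 279 (mod 281)
252^4 = (252^2)^2 ≡ 279^2 = 77841 ≡ 4 (mod 281)

4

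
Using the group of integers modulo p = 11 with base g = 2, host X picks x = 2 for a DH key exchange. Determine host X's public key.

Public value = 2^2 mod 11.
2^1 ≡ 2 (mod 11)
2^2 = (2^1)^2 ≡ 2^2 = 4 ≡ 4 (mod 11)

4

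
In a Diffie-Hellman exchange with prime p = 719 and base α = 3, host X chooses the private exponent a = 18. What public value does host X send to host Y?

281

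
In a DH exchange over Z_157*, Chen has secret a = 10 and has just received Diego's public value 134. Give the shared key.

Shared key K = 134^10 mod 157.
134^1 ≡ 134 (mod 157)
134^2 = (134^1)^2 ≡ 134^2 = 17956 ≡ 58 (mod 157)
134^4 = (134^2)^2 ≡ 58^2 = 3364 ≡ 67 (mod 157)
134^8 = (134^4)^2 ≡ 67^2 = 4489 ≡ 93 (mod 157)
134^10 = 134^8 · 134^2 ≡ 93 · 58 ≡ 56 (mod 157).

56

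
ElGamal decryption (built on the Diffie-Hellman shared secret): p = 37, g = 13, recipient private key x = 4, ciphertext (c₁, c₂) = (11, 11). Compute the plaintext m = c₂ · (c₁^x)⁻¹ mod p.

Shared mask s = c₁^x mod p = 11^4 mod 37.
11^1 ≡ 11 (mod 37)
11^2 = (11^1)^2 ≡ 11^2 = 121 ≡ 10 (mod 37)
11^4 = (11^2)^2 ≡ 10^2 = 100 ≡ 26 (mod 37)
So s = 26; s⁻¹ ≡ 10 (mod 37).
m = c₂ · s⁻¹ mod 37 = 11 · 10 mod 37 = 36.

36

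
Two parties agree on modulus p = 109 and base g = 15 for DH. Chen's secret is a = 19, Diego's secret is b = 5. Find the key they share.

48

Diego sends B = g^b mod p = 15^5 mod 109.
15^1 ≡ 15 (mod 109)
15^2 = (15^1)^2 ≡ 15^2 = 225 ≡ 7 (mod 109)
15^4 = (15^2)^2 ≡ 7^2 = 49 ≡ 49 (mod 109)
15^5 = 15^4 · 15^1 ≡ 49 · 15 ≡ 81 (mod 109).
So B = 81. Chen then computes K = B^a mod p = 81^19 mod 109.
81^1 ≡ 81 (mod 109)
81^2 = (81^1)^2 ≡ 81^2 = 6561 ≡ 21 (mod 109)
81^4 = (81^2)^2 ≡ 21^2 = 441 ≡ 5 (mod 109)
81^8 = (81^4)^2 ≡ 5^2 = 25 ≡ 25 (mod 109)
81^16 = (81^8)^2 ≡ 25^2 = 625 ≡ 80 (mod 109)
81^19 = 81^16 · 81^2 · 81^1 ≡ 80 · 21 · 81 ≡ 48 (mod 109).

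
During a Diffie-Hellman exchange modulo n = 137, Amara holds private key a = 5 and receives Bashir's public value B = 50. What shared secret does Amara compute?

123

Shared key K = 50^5 mod 137.
50^1 ≡ 50 (mod 137)
50^2 = (50^1)^2 ≡ 50^2 = 2500 ≡ 34 (mod 137)
50^4 = (50^2)^2 ≡ 34^2 = 1156 ≡ 60 (mod 137)
50^5 = 50^4 · 50^1 ≡ 60 · 50 ≡ 123 (mod 137).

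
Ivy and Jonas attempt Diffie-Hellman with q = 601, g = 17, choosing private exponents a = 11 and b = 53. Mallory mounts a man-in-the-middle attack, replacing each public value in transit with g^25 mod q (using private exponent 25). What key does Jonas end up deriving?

295

Jonas receives Mallory's public value M = 17^25 mod 601 instead of the honest one.
17^1 ≡ 17 (mod 601)
17^2 = (17^1)^2 ≡ 17^2 = 289 ≡ 289 (mod 601)
17^4 = (17^2)^2 ≡ 289^2 = 83521 ≡ 583 (mod 601)
17^8 = (17^4)^2 ≡ 583^2 = 339889 ≡ 324 (mod 601)
17^16 = (17^8)^2 ≡ 324^2 = 104976 ≡ 402 (mod 601)
17^25 = 17^16 · 17^8 · 17^1 ≡ 402 · 324 · 17 ≡ 132 (mod 601).
So M = 132. Jonas computes K = M^53 mod 601.
132^1 ≡ 132 (mod 601)
132^2 = (132^1)^2 ≡ 132^2 = 17424 ≡ 596 (mod 601)
132^4 = (132^2)^2 ≡ 596^2 = 355216 ≡ 25 (mod 601)
132^8 = (132^4)^2 ≡ 25^2 = 625 ≡ 24 (mod 601)
132^16 = (132^8)^2 ≡ 24^2 = 576 ≡ 576 (mod 601)
132^32 = (132^16)^2 ≡ 576^2 = 331776 ≡ 24 (mod 601)
132^53 = 132^32 · 132^16 · 132^4 · 132^1 ≡ 24 · 576 · 25 · 132 ≡ 295 (mod 601).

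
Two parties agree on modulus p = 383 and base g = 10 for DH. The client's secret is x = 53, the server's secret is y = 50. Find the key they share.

7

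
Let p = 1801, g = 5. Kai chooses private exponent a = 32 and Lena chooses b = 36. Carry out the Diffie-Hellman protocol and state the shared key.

2

Kai sends A = g^a mod p = 5^32 mod 1801.
5^1 ≡ 5 (mod 1801)
5^2 = (5^1)^2 ≡ 5^2 = 25 ≡ 25 (mod 1801)
5^4 = (5^2)^2 ≡ 25^2 = 625 ≡ 625 (mod 1801)
5^8 = (5^4)^2 ≡ 625^2 = 390625 ≡ 1609 (mod 1801)
5^16 = (5^8)^2 ≡ 1609^2 = 2588881 ≡ 844 (mod 1801)
5^32 = (5^16)^2 ≡ 844^2 = 712336 ≡ 941 (mod 1801)
So A = 941. Lena then computes K = A^b mod p = 941^36 mod 1801.
941^1 ≡ 941 (mod 1801)
941^2 = (941^1)^2 ≡ 941^2 = 885481 ≡ 1190 (mod 1801)
941^4 = (941^2)^2 ≡ 1190^2 = 1416100 ≡ 514 (mod 1801)
941^8 = (941^4)^2 ≡ 514^2 = 264196 ≡ 1250 (mod 1801)
941^16 = (941^8)^2 ≡ 1250^2 = 1562500 ≡ 1033 (mod 1801)
941^32 = (941^16)^2 ≡ 1033^2 = 1067089 ≡ 897 (mod 1801)
941^36 = 941^32 · 941^4 ≡ 897 · 514 ≡ 2 (mod 1801).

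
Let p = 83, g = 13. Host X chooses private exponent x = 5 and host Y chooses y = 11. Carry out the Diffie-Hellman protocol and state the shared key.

54

Host Y sends B = g^y mod p = 13^11 mod 83.
13^1 ≡ 13 (mod 83)
13^2 = (13^1)^2 ≡ 13^2 = 169 ≡ 3 (mod 83)
13^4 = (13^2)^2 ≡ 3^2 = 9 ≡ 9 (mod 83)
13^8 = (13^4)^2 ≡ 9^2 = 81 ≡ 81 (mod 83)
13^11 = 13^8 · 13^2 · 13^1 ≡ 81 · 3 · 13 ≡ 5 (mod 83).
So B = 5. Host X then computes K = B^x mod p = 5^5 mod 83.
5^1 ≡ 5 (mod 83)
5^2 = (5^1)^2 ≡ 5^2 = 25 ≡ 25 (mod 83)
5^4 = (5^2)^2 ≡ 25^2 = 625 ≡ 44 (mod 83)
5^5 = 5^4 · 5^1 ≡ 44 · 5 ≡ 54 (mod 83).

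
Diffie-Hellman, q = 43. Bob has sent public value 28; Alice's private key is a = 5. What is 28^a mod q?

5

Shared key K = 28^5 mod 43.
28^1 ≡ 28 (mod 43)
28^2 = (28^1)^2 ≡ 28^2 = 784 ≡ 10 (mod 43)
28^4 = (28^2)^2 ≡ 10^2 = 100 ≡ 14 (mod 43)
28^5 = 28^4 · 28^1 ≡ 14 · 28 ≡ 5 (mod 43).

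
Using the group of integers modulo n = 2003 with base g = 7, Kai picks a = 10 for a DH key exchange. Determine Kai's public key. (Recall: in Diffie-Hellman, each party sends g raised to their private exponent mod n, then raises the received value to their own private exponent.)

Public value = 7^{10} \pmod{2003}.
7^1 ≡ 7 (mod 2003)
7^2 = (7^1)^2 ≡ 7^2 = 49 ≡ 49 (mod 2003)
7^4 = (7^2)^2 ≡ 49^2 = 2401 ≡ 398 (mod 2003)
7^8 = (7^4)^2 ≡ 398^2 = 158404 ≡ 167 (mod 2003)
7^10 = 7^8 · 7^2 ≡ 167 · 49 ≡ 171 (mod 2003).

171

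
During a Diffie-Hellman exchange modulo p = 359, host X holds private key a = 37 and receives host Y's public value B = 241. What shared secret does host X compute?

187

Shared key K = 241^37 mod 359.
241^1 ≡ 241 (mod 359)
241^2 = (241^1)^2 ≡ 241^2 = 58081 ≡ 282 (mod 359)
241^4 = (241^2)^2 ≡ 282^2 = 79524 ≡ 185 (mod 359)
241^8 = (241^4)^2 ≡ 185^2 = 34225 ≡ 120 (mod 359)
241^16 = (241^8)^2 ≡ 120^2 = 14400 ≡ 40 (mod 359)
241^32 = (241^16)^2 ≡ 40^2 = 1600 ≡ 164 (mod 359)
241^37 = 241^32 · 241^4 · 241^1 ≡ 164 · 185 · 241 ≡ 187 (mod 359).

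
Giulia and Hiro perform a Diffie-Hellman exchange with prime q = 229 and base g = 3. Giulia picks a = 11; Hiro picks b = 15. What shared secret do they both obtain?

Giulia sends A = g^a mod q = 3^11 mod 229.
3^1 ≡ 3 (mod 229)
3^2 = (3^1)^2 ≡ 3^2 = 9 ≡ 9 (mod 229)
3^4 = (3^2)^2 ≡ 9^2 = 81 ≡ 81 (mod 229)
3^8 = (3^4)^2 ≡ 81^2 = 6561 ≡ 149 (mod 229)
3^11 = 3^8 · 3^2 · 3^1 ≡ 149 · 9 · 3 ≡ 130 (mod 229).
So A = 130. Hiro then computes K = A^b mod q = 130^15 mod 229.
130^1 ≡ 130 (mod 229)
130^2 = (130^1)^2 ≡ 130^2 = 16900 ≡ 183 (mod 229)
130^4 = (130^2)^2 ≡ 183^2 = 33489 ≡ 55 (mod 229)
130^8 = (130^4)^2 ≡ 55^2 = 3025 ≡ 48 (mod 229)
130^15 = 130^8 · 130^4 · 130^2 · 130^1 ≡ 48 · 55 · 183 · 130 ≡ 60 (mod 229).

60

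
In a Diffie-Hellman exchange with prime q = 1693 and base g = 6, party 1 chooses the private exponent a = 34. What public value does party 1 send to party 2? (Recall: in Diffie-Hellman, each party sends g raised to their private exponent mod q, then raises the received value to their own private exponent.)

1051

Public value = 6^34 mod 1693.
6^1 ≡ 6 (mod 1693)
6^2 = (6^1)^2 ≡ 6^2 = 36 ≡ 36 (mod 1693)
6^4 = (6^2)^2 ≡ 36^2 = 1296 ≡ 1296 (mod 1693)
6^8 = (6^4)^2 ≡ 1296^2 = 1679616 ≡ 160 (mod 1693)
6^16 = (6^8)^2 ≡ 160^2 = 25600 ≡ 205 (mod 1693)
6^32 = (6^16)^2 ≡ 205^2 = 42025 ≡ 1393 (mod 1693)
6^34 = 6^32 · 6^2 ≡ 1393 · 36 ≡ 1051 (mod 1693).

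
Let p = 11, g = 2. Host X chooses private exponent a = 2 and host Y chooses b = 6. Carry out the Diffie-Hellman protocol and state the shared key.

4

Host X sends A = g^a mod p = 2^2 mod 11.
2^1 ≡ 2 (mod 11)
2^2 = (2^1)^2 ≡ 2^2 = 4 ≡ 4 (mod 11)
So A = 4. Host Y then computes K = A^b mod p = 4^6 mod 11.
4^1 ≡ 4 (mod 11)
4^2 = (4^1)^2 ≡ 4^2 = 16 ≡ 5 (mod 11)
4^4 = (4^2)^2 ≡ 5^2 = 25 ≡ 3 (mod 11)
4^6 = 4^4 · 4^2 ≡ 3 · 5 ≡ 4 (mod 11).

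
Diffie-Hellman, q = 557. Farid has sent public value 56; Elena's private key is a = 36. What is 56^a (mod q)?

503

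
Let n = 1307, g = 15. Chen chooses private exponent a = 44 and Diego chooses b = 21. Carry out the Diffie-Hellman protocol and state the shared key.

Diego sends B = g^b mod n = 15^21 mod 1307.
15^1 ≡ 15 (mod 1307)
15^2 = (15^1)^2 ≡ 15^2 = 225 ≡ 225 (mod 1307)
15^4 = (15^2)^2 ≡ 225^2 = 50625 ≡ 959 (mod 1307)
15^8 = (15^4)^2 ≡ 959^2 = 919681 ≡ 860 (mod 1307)
15^16 = (15^8)^2 ≡ 860^2 = 739600 ≡ 1145 (mod 1307)
15^21 = 15^16 · 15^4 · 15^1 ≡ 1145 · 959 · 15 ≡ 11 (mod 1307).
So B = 11. Chen then computes K = B^a mod n = 11^44 mod 1307.
11^1 ≡ 11 (mod 1307)
11^2 = (11^1)^2 ≡ 11^2 = 121 ≡ 121 (mod 1307)
11^4 = (11^2)^2 ≡ 121^2 = 14641 ≡ 264 (mod 1307)
11^8 = (11^4)^2 ≡ 264^2 = 69696 ≡ 425 (mod 1307)
11^16 = (11^8)^2 ≡ 425^2 = 180625 ≡ 259 (mod 1307)
11^32 = (11^16)^2 ≡ 259^2 = 67081 ≡ 424 (mod 1307)
11^44 = 11^32 · 11^8 · 11^4 ≡ 424 · 425 · 264 ≡ 614 (mod 1307).

614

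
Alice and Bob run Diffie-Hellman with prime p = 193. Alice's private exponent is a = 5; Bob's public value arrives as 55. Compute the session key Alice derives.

12

Shared key K = 55^5 mod 193.
55^1 ≡ 55 (mod 193)
55^2 = (55^1)^2 ≡ 55^2 = 3025 ≡ 130 (mod 193)
55^4 = (55^2)^2 ≡ 130^2 = 16900 ≡ 109 (mod 193)
55^5 = 55^4 · 55^1 ≡ 109 · 55 ≡ 12 (mod 193).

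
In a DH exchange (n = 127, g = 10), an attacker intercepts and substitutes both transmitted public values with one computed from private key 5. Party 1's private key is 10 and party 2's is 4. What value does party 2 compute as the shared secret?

Party 2 receives an attacker's public value M = 10^5 mod 127 instead of the honest one.
10^1 ≡ 10 (mod 127)
10^2 = (10^1)^2 ≡ 10^2 = 100 ≡ 100 (mod 127)
10^4 = (10^2)^2 ≡ 100^2 = 10000 ≡ 94 (mod 127)
10^5 = 10^4 · 10^1 ≡ 94 · 10 ≡ 51 (mod 127).
So M = 51. Party 2 computes K = M^4 mod 127.
51^1 ≡ 51 (mod 127)
51^2 = (51^1)^2 ≡ 51^2 = 2601 ≡ 61 (mod 127)
51^4 = (51^2)^2 ≡ 61^2 = 3721 ≡ 38 (mod 127)

38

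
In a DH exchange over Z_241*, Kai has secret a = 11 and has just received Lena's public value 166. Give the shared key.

59

Shared key K = 166^11 mod 241.
166^1 ≡ 166 (mod 241)
166^2 = (166^1)^2 ≡ 166^2 = 27556 ≡ 82 (mod 241)
166^4 = (166^2)^2 ≡ 82^2 = 6724 ≡ 217 (mod 241)
166^8 = (166^4)^2 ≡ 217^2 = 47089 ≡ 94 (mod 241)
166^11 = 166^8 · 166^2 · 166^1 ≡ 94 · 82 · 166 ≡ 59 (mod 241).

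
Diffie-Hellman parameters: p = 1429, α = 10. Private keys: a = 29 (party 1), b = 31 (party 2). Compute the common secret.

656

Party 2 sends B = α^b mod p = 10^31 mod 1429.
10^1 ≡ 10 (mod 1429)
10^2 = (10^1)^2 ≡ 10^2 = 100 ≡ 100 (mod 1429)
10^4 = (10^2)^2 ≡ 100^2 = 10000 ≡ 1426 (mod 1429)
10^8 = (10^4)^2 ≡ 1426^2 = 2033476 ≡ 9 (mod 1429)
10^16 = (10^8)^2 ≡ 9^2 = 81 ≡ 81 (mod 1429)
10^31 = 10^16 · 10^8 · 10^4 · 10^2 · 10^1 ≡ 81 · 9 · 1426 · 100 · 10 ≡ 799 (mod 1429).
So B = 799. Party 1 then computes K = B^a mod p = 799^29 mod 1429.
799^1 ≡ 799 (mod 1429)
799^2 = (799^1)^2 ≡ 799^2 = 638401 ≡ 1067 (mod 1429)
799^4 = (799^2)^2 ≡ 1067^2 = 1138489 ≡ 1005 (mod 1429)
799^8 = (799^4)^2 ≡ 1005^2 = 1010025 ≡ 1151 (mod 1429)
799^16 = (799^8)^2 ≡ 1151^2 = 1324801 ≡ 118 (mod 1429)
799^29 = 799^16 · 799^8 · 799^4 · 799^1 ≡ 118 · 1151 · 1005 · 799 ≡ 656 (mod 1429).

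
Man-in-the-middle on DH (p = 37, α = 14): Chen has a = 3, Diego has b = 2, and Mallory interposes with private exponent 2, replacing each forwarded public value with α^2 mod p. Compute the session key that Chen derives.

Chen receives Mallory's public value M = 14^2 mod 37 instead of the honest one.
14^1 ≡ 14 (mod 37)
14^2 = (14^1)^2 ≡ 14^2 = 196 ≡ 11 (mod 37)
So M = 11. Chen computes K = M^3 mod 37.
11^1 ≡ 11 (mod 37)
11^2 = (11^1)^2 ≡ 11^2 = 121 ≡ 10 (mod 37)
11^3 = 11^2 · 11^1 ≡ 10 · 11 ≡ 36 (mod 37).

36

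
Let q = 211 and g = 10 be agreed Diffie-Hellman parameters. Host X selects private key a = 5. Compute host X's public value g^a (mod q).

197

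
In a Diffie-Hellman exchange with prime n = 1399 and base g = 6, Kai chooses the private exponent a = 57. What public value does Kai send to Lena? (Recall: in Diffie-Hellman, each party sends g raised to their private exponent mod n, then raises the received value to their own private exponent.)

528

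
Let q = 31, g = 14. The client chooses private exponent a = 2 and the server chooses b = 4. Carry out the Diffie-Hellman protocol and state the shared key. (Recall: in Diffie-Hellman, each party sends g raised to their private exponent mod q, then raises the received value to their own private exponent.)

18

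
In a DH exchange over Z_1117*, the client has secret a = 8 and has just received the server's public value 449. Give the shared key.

Shared key K = 449^8 mod 1117.
449^1 ≡ 449 (mod 1117)
449^2 = (449^1)^2 ≡ 449^2 = 201601 ≡ 541 (mod 1117)
449^4 = (449^2)^2 ≡ 541^2 = 292681 ≡ 27 (mod 1117)
449^8 = (449^4)^2 ≡ 27^2 = 729 ≡ 729 (mod 1117)

729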